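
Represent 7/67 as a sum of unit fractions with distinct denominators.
1/10 + 1/224 + 1/75040

Greedy algorithm:
7/67: ceiling(67/7) = 10, use 1/10
3/670: ceiling(670/3) = 224, use 1/224
1/75040: ceiling(75040/1) = 75040, use 1/75040
Result: 7/67 = 1/10 + 1/224 + 1/75040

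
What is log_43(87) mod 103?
97

Baby-step giant-step with step n = ⌈√103⌉ = 11.
Baby steps 43^j mod 103 (j:value) for j=0..10: 0:1, 1:43, 2:98, 3:94, 4:25, 5:45, 6:81, 7:84, 8:7, 9:95, 10:68.
Giant-step multiplier: 43^(-11) ≡ 43^(102-11) = 43^91 ≡ 85 (mod 103).
Giant steps γ_i = 87·85^i mod 103: γ_0=87, γ_1=82, γ_2=69, γ_3=97, γ_4=5, γ_5=13, γ_6=75, γ_7=92, γ_8=95 (in table at j=9).
x = i·n + j = 8·11 + 9 = 97.
Check: 43^97 ≡ 87 (mod 103).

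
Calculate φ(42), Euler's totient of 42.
12

42 = 2 × 3 × 7
φ(n) = n × ∏(1 - 1/p) for each prime p dividing n
φ(42) = 42 × (1 - 1/2) × (1 - 1/3) × (1 - 1/7) = 12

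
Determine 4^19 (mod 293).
15

Repeated squaring. Binary of 19 = 10011.
4^1 ≡ 4 (mod 293); 4^2 ≡ 16 (mod 293); 4^4 ≡ 256 (mod 293); 4^8 ≡ 197 (mod 293); 4^16 ≡ 133 (mod 293)
4^19 = 4^1 × 4^2 × 4^16 ≡ 15 (mod 293)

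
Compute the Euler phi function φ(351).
216

351 = 3^3 × 13
φ(n) = n × ∏(1 - 1/p) for each prime p dividing n
φ(351) = 351 × (1 - 1/3) × (1 - 1/13) = 216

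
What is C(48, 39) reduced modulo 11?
0

Using Lucas' theorem:
Write n=48 and k=39 in base 11:
n in base 11: [4, 4]
k in base 11: [3, 6]
C(48,39) mod 11 = ∏ C(n_i, k_i) mod 11
Digit binomials (mod 11): C(4,3) = 4; C(4,6) = 0 (k_i > n_i)
Product: 4 × 0 = 0 ≡ 0 (mod 11)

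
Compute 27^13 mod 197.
8

Repeated squaring. Binary of 13 = 1101.
27^1 ≡ 27 (mod 197); 27^2 ≡ 138 (mod 197); 27^4 ≡ 132 (mod 197); 27^8 ≡ 88 (mod 197)
27^13 = 27^1 × 27^4 × 27^8 ≡ 8 (mod 197)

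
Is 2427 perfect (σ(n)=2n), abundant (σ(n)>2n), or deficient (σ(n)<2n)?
deficient

Proper divisors of 2427: sum = 1 + 3 + 809 = 813
Since 813 < 2427, 2427 is deficient.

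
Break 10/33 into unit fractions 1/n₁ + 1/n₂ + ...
1/4 + 1/19 + 1/2508

Greedy algorithm:
10/33: ceiling(33/10) = 4, use 1/4
7/132: ceiling(132/7) = 19, use 1/19
1/2508: ceiling(2508/1) = 2508, use 1/2508
Result: 10/33 = 1/4 + 1/19 + 1/2508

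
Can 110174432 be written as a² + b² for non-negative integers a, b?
Not possible

Factorization: 110174432 = 2^5 × 151^3
By Fermat: n is sum of two squares iff every prime p ≡ 3 (mod 4) appears to even power.
Prime(s) ≡ 3 (mod 4) with odd exponent: [(151, 3)]
Therefore 110174432 cannot be expressed as a² + b².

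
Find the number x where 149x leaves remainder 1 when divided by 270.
29

gcd(149, 270) = 1, so the inverse exists.
Extended Euclidean algorithm on (270, 149):
270 = 1 × 149 + 121  ⟹  121 = (1)·270 + (-1)·149
149 = 1 × 121 + 28  ⟹  28 = (-1)·270 + (2)·149
121 = 4 × 28 + 9  ⟹  9 = (5)·270 + (-9)·149
28 = 3 × 9 + 1  ⟹  1 = (-16)·270 + (29)·149
So (29)·149 ≡ 1 (mod 270), i.e. 149^(-1) ≡ 29 (mod 270).
Check: 149 × 29 = 4321 ≡ 1 (mod 270)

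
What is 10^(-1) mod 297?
208

gcd(10, 297) = 1, so the inverse exists.
Extended Euclidean algorithm on (297, 10):
297 = 29 × 10 + 7  ⟹  7 = (1)·297 + (-29)·10
10 = 1 × 7 + 3  ⟹  3 = (-1)·297 + (30)·10
7 = 2 × 3 + 1  ⟹  1 = (3)·297 + (-89)·10
So (-89)·10 ≡ 1 (mod 297), i.e. 10^(-1) ≡ -89 ≡ 208 (mod 297).
Check: 10 × 208 = 2080 ≡ 1 (mod 297)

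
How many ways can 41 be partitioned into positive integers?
44583

p(n) counts ways to write n as a sum of positive integers (order ignored).
Euler's pentagonal recurrence: p(k) = p(k-1) + p(k-2) - p(k-5) - p(k-7) + p(k-12) + p(k-15) - ... (offsets j(3j∓1)/2, signs ++--, p(0)=1, p(<0)=0).
DP table for k = 0..40: p(0)=1, p(1)=1, p(2)=2, p(3)=3, p(4)=5, p(5)=7, p(6)=11, p(7)=15, p(8)=22, p(9)=30, p(10)=42, p(11)=56, p(12)=77, p(13)=101, p(14)=135, p(15)=176, p(16)=231, p(17)=297, p(18)=385, p(19)=490, p(20)=627, p(21)=792, p(22)=1002, p(23)=1255, p(24)=1575, p(25)=1958, p(26)=2436, p(27)=3010, p(28)=3718, p(29)=4565, p(30)=5604, p(31)=6842, p(32)=8349, p(33)=10143, p(34)=12310, p(35)=14883, p(36)=17977, p(37)=21637, p(38)=26015, p(39)=31185, p(40)=37338.
Final step: p(41) = p(40) + p(39) - p(36) - p(34) + p(29) + p(26) - p(19) - p(15) + p(6) + p(1)
= 37338 + 31185 - 17977 - 12310 + 4565 + 2436 - 490 - 176 + 11 + 1
= 44583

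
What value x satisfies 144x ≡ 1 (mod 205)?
84

gcd(144, 205) = 1, so the inverse exists.
Extended Euclidean algorithm on (205, 144):
205 = 1 × 144 + 61  ⟹  61 = (1)·205 + (-1)·144
144 = 2 × 61 + 22  ⟹  22 = (-2)·205 + (3)·144
61 = 2 × 22 + 17  ⟹  17 = (5)·205 + (-7)·144
22 = 1 × 17 + 5  ⟹  5 = (-7)·205 + (10)·144
17 = 3 × 5 + 2  ⟹  2 = (26)·205 + (-37)·144
5 = 2 × 2 + 1  ⟹  1 = (-59)·205 + (84)·144
So (84)·144 ≡ 1 (mod 205), i.e. 144^(-1) ≡ 84 (mod 205).
Check: 144 × 84 = 12096 ≡ 1 (mod 205)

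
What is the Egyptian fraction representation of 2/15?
1/8 + 1/120

Greedy algorithm:
2/15: ceiling(15/2) = 8, use 1/8
1/120: ceiling(120/1) = 120, use 1/120
Result: 2/15 = 1/8 + 1/120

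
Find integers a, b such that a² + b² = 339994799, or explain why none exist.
Not possible

Factorization: 339994799 = 73 × 167^3
By Fermat: n is sum of two squares iff every prime p ≡ 3 (mod 4) appears to even power.
Prime(s) ≡ 3 (mod 4) with odd exponent: [(167, 3)]
Therefore 339994799 cannot be expressed as a² + b².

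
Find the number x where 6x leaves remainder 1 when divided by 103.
86

gcd(6, 103) = 1, so the inverse exists.
Extended Euclidean algorithm on (103, 6):
103 = 17 × 6 + 1  ⟹  1 = (1)·103 + (-17)·6
So (-17)·6 ≡ 1 (mod 103), i.e. 6^(-1) ≡ -17 ≡ 86 (mod 103).
Check: 6 × 86 = 516 ≡ 1 (mod 103)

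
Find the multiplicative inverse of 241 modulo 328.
49

gcd(241, 328) = 1, so the inverse exists.
Extended Euclidean algorithm on (328, 241):
328 = 1 × 241 + 87  ⟹  87 = (1)·328 + (-1)·241
241 = 2 × 87 + 67  ⟹  67 = (-2)·328 + (3)·241
87 = 1 × 67 + 20  ⟹  20 = (3)·328 + (-4)·241
67 = 3 × 20 + 7  ⟹  7 = (-11)·328 + (15)·241
20 = 2 × 7 + 6  ⟹  6 = (25)·328 + (-34)·241
7 = 1 × 6 + 1  ⟹  1 = (-36)·328 + (49)·241
So (49)·241 ≡ 1 (mod 328), i.e. 241^(-1) ≡ 49 (mod 328).
Check: 241 × 49 = 11809 ≡ 1 (mod 328)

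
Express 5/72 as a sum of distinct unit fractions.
1/15 + 1/360

Greedy algorithm:
5/72: ceiling(72/5) = 15, use 1/15
1/360: ceiling(360/1) = 360, use 1/360
Result: 5/72 = 1/15 + 1/360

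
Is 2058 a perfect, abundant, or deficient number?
abundant

Proper divisors of 2058: sum = 1 + 2 + 3 + 6 + 7 + 14 + 21 + 42 + 49 + 98 + 147 + 294 + 343 + 686 + 1029 = 2742
Since 2742 > 2058, 2058 is abundant.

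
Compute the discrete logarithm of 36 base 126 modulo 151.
148

Baby-step giant-step with step n = ⌈√151⌉ = 13.
Baby steps 126^j mod 151 (j:value) for j=0..12: 0:1, 1:126, 2:21, 3:79, 4:139, 5:149, 6:50, 7:109, 8:144, 9:24, 10:4, 11:51, 12:84.
Giant-step multiplier: 126^(-13) ≡ 126^(150-13) = 126^137 ≡ 54 (mod 151).
Giant steps γ_i = 36·54^i mod 151: γ_0=36, γ_1=132, γ_2=31, γ_3=13, γ_4=98, γ_5=7, γ_6=76, γ_7=27, γ_8=99, γ_9=61, γ_10=123, γ_11=149 (in table at j=5).
x = i·n + j = 11·13 + 5 = 148.
Check: 126^148 ≡ 36 (mod 151).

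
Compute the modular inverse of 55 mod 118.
103

gcd(55, 118) = 1, so the inverse exists.
Extended Euclidean algorithm on (118, 55):
118 = 2 × 55 + 8  ⟹  8 = (1)·118 + (-2)·55
55 = 6 × 8 + 7  ⟹  7 = (-6)·118 + (13)·55
8 = 1 × 7 + 1  ⟹  1 = (7)·118 + (-15)·55
So (-15)·55 ≡ 1 (mod 118), i.e. 55^(-1) ≡ -15 ≡ 103 (mod 118).
Check: 55 × 103 = 5665 ≡ 1 (mod 118)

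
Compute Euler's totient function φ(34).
16

34 = 2 × 17
φ(n) = n × ∏(1 - 1/p) for each prime p dividing n
φ(34) = 34 × (1 - 1/2) × (1 - 1/17) = 16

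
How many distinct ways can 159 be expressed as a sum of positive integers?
97662728555

p(n) counts ways to write n as a sum of positive integers (order ignored).
Euler's pentagonal recurrence: p(k) = p(k-1) + p(k-2) - p(k-5) - p(k-7) + p(k-12) + p(k-15) - ... (offsets j(3j∓1)/2, signs ++--, p(0)=1, p(<0)=0).
DP table for k = 0..158: p(0)=1, p(1)=1, p(2)=2, p(3)=3, p(4)=5, p(5)=7, p(6)=11, p(7)=15, p(8)=22, p(9)=30, p(10)=42, p(11)=56, p(12)=77, p(13)=101, p(14)=135, p(15)=176, p(16)=231, p(17)=297, p(18)=385, p(19)=490, p(20)=627, p(21)=792, p(22)=1002, p(23)=1255, p(24)=1575, p(25)=1958, p(26)=2436, p(27)=3010, p(28)=3718, p(29)=4565, p(30)=5604, p(31)=6842, p(32)=8349, p(33)=10143, p(34)=12310, p(35)=14883, p(36)=17977, p(37)=21637, p(38)=26015, p(39)=31185, p(40)=37338, p(41)=44583, p(42)=53174, p(43)=63261, p(44)=75175, p(45)=89134, p(46)=105558, p(47)=124754, p(48)=147273, p(49)=173525, p(50)=204226, p(51)=239943, p(52)=281589, p(53)=329931, p(54)=386155, p(55)=451276, p(56)=526823, p(57)=614154, p(58)=715220, p(59)=831820, p(60)=966467, p(61)=1121505, p(62)=1300156, p(63)=1505499, p(64)=1741630, p(65)=2012558, p(66)=2323520, p(67)=2679689, p(68)=3087735, p(69)=3554345, p(70)=4087968, p(71)=4697205, p(72)=5392783, p(73)=6185689, p(74)=7089500, p(75)=8118264, p(76)=9289091, p(77)=10619863, p(78)=12132164, p(79)=13848650, p(80)=15796476, p(81)=18004327, p(82)=20506255, p(83)=23338469, p(84)=26543660, p(85)=30167357, p(86)=34262962, p(87)=38887673, p(88)=44108109, p(89)=49995925, p(90)=56634173, p(91)=64112359, p(92)=72533807, p(93)=82010177, p(94)=92669720, p(95)=104651419, p(96)=118114304, p(97)=133230930, p(98)=150198136, p(99)=169229875, p(100)=190569292, p(101)=214481126, p(102)=241265379, p(103)=271248950, p(104)=304801365, p(105)=342325709, p(106)=384276336, p(107)=431149389, p(108)=483502844, p(109)=541946240, p(110)=607163746, p(111)=679903203, p(112)=761002156, p(113)=851376628, p(114)=952050665, p(115)=1064144451, p(116)=1188908248, p(117)=1327710076, p(118)=1482074143, p(119)=1653668665, p(120)=1844349560, p(121)=2056148051, p(122)=2291320912, p(123)=2552338241, p(124)=2841940500, p(125)=3163127352, p(126)=3519222692, p(127)=3913864295, p(128)=4351078600, p(129)=4835271870, p(130)=5371315400, p(131)=5964539504, p(132)=6620830889, p(133)=7346629512, p(134)=8149040695, p(135)=9035836076, p(136)=10015581680, p(137)=11097645016, p(138)=12292341831, p(139)=13610949895, p(140)=15065878135, p(141)=16670689208, p(142)=18440293320, p(143)=20390982757, p(144)=22540654445, p(145)=24908858009, p(146)=27517052599, p(147)=30388671978, p(148)=33549419497, p(149)=37027355200, p(150)=40853235313, p(151)=45060624582, p(152)=49686288421, p(153)=54770336324, p(154)=60356673280, p(155)=66493182097, p(156)=73232243759, p(157)=80630964769, p(158)=88751778802.
Final step: p(159) = p(158) + p(157) - p(154) - p(152) + p(147) + p(144) - p(137) - p(133) + p(124) + p(119) - p(108) - p(102) + p(89) + p(82) - p(67) - p(59) + p(42) + p(33) - p(14) - p(4)
= 88751778802 + 80630964769 - 60356673280 - 49686288421 + 30388671978 + 22540654445 - 11097645016 - 7346629512 + 2841940500 + 1653668665 - 483502844 - 241265379 + 49995925 + 20506255 - 2679689 - 831820 + 53174 + 10143 - 135 - 5
= 97662728555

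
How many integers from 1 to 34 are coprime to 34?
16

34 = 2 × 17
φ(n) = n × ∏(1 - 1/p) for each prime p dividing n
φ(34) = 34 × (1 - 1/2) × (1 - 1/17) = 16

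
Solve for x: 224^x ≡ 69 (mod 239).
219

Baby-step giant-step with step n = ⌈√239⌉ = 16.
Baby steps 224^j mod 239 (j:value) for j=0..15: 0:1, 1:224, 2:225, 3:210, 4:196, 5:167, 6:124, 7:52, 8:176, 9:228, 10:165, 11:154, 12:80, 13:234, 14:75, 15:70.
Giant-step multiplier: 224^(-16) ≡ 224^(238-16) = 224^222 ≡ 150 (mod 239).
Giant steps γ_i = 69·150^i mod 239: γ_0=69, γ_1=73, γ_2=195, γ_3=92, γ_4=177, γ_5=21, γ_6=43, γ_7=236, γ_8=28, γ_9=137, γ_10=235, γ_11=117, γ_12=103, γ_13=154 (in table at j=11).
x = i·n + j = 13·16 + 11 = 219.
Check: 224^219 ≡ 69 (mod 239).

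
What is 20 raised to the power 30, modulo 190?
20

Repeated squaring. Binary of 30 = 11110.
20^1 ≡ 20 (mod 190); 20^2 ≡ 20 (mod 190); 20^4 ≡ 20 (mod 190); 20^8 ≡ 20 (mod 190); 20^16 ≡ 20 (mod 190)
20^30 = 20^2 × 20^4 × 20^8 × 20^16 ≡ 20 (mod 190)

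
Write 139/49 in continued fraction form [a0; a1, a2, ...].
[2; 1, 5, 8]

Euclidean algorithm steps:
139 = 2 × 49 + 41
49 = 1 × 41 + 8
41 = 5 × 8 + 1
8 = 8 × 1 + 0
Continued fraction: [2; 1, 5, 8]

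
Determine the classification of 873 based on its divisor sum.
deficient

Proper divisors of 873: sum = 1 + 3 + 9 + 97 + 291 = 401
Since 401 < 873, 873 is deficient.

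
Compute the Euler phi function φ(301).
252

301 = 7 × 43
φ(n) = n × ∏(1 - 1/p) for each prime p dividing n
φ(301) = 301 × (1 - 1/7) × (1 - 1/43) = 252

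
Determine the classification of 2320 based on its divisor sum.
abundant

Proper divisors of 2320: sum = 1 + 2 + 4 + 5 + 8 + 10 + 16 + 20 + ... + 290 + 464 + 580 + 1160 (19 divisors) = 3260
Since 3260 > 2320, 2320 is abundant.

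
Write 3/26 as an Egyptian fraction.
1/9 + 1/234

Greedy algorithm:
3/26: ceiling(26/3) = 9, use 1/9
1/234: ceiling(234/1) = 234, use 1/234
Result: 3/26 = 1/9 + 1/234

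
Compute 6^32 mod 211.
208

Repeated squaring. Binary of 32 = 100000.
6^1 ≡ 6 (mod 211); 6^2 ≡ 36 (mod 211); 6^4 ≡ 30 (mod 211); 6^8 ≡ 56 (mod 211); 6^16 ≡ 182 (mod 211); 6^32 ≡ 208 (mod 211)
6^32 = 6^32 ≡ 208 (mod 211)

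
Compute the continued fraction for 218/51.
[4; 3, 1, 1, 1, 4]

Euclidean algorithm steps:
218 = 4 × 51 + 14
51 = 3 × 14 + 9
14 = 1 × 9 + 5
9 = 1 × 5 + 4
5 = 1 × 4 + 1
4 = 4 × 1 + 0
Continued fraction: [4; 3, 1, 1, 1, 4]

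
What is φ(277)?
276

277 = 277
φ(n) = n × ∏(1 - 1/p) for each prime p dividing n
φ(277) = 277 × (1 - 1/277) = 276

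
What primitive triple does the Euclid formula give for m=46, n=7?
(2067, 644, 2165)

Euclid's formula: a = m² - n², b = 2mn, c = m² + n²
m = 46, n = 7
a = 46² - 7² = 2116 - 49 = 2067
b = 2 × 46 × 7 = 644
c = 46² + 7² = 2116 + 49 = 2165
Verification: 2067² + 644² = 4272489 + 414736 = 4687225 = 2165² ✓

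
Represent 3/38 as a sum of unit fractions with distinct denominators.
1/13 + 1/494

Greedy algorithm:
3/38: ceiling(38/3) = 13, use 1/13
1/494: ceiling(494/1) = 494, use 1/494
Result: 3/38 = 1/13 + 1/494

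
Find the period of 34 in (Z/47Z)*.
23

47 is prime, so ord(34) divides φ(47) = 46.
Divisors of 46: 1, 2, 23, 46.
Repeated squaring: 34^1 ≡ 34, 34^2 ≡ 28, 34^4 ≡ 32, 34^8 ≡ 37, 34^16 ≡ 6, 34^32 ≡ 36 (mod 47).
Test 34^d mod 47 for each divisor d in increasing order:
34^1 ≡ 34
34^2 ≡ 28
34^23 = 34^16·34^4·34^2·34^1 ≡ 1  ← first divisor giving 1
The order is 23.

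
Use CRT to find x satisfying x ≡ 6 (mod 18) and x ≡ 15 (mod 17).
168

Using Chinese Remainder Theorem:
M = 18 × 17 = 306
M1 = 17, M2 = 18
y1 = 17^(-1) mod 18 = 17
y2 = 18^(-1) mod 17 = 1
x = (6×17×17 + 15×18×1) mod 306 = 168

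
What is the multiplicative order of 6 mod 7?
2

7 is prime, so ord(6) divides φ(7) = 6.
Divisors of 6: 1, 2, 3, 6.
Repeated squaring: 6^1 ≡ 6, 6^2 ≡ 1, 6^4 ≡ 1 (mod 7).
Test 6^d mod 7 for each divisor d in increasing order:
6^1 ≡ 6
6^2 ≡ 1  ← first divisor giving 1
The order is 2.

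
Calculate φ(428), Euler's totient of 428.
212

428 = 2^2 × 107
φ(n) = n × ∏(1 - 1/p) for each prime p dividing n
φ(428) = 428 × (1 - 1/2) × (1 - 1/107) = 212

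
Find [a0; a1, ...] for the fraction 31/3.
[10; 3]

Euclidean algorithm steps:
31 = 10 × 3 + 1
3 = 3 × 1 + 0
Continued fraction: [10; 3]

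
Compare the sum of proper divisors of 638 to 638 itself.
deficient

Proper divisors of 638: sum = 1 + 2 + 11 + 22 + 29 + 58 + 319 = 442
Since 442 < 638, 638 is deficient.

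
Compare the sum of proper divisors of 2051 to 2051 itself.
deficient

Proper divisors of 2051: sum = 1 + 7 + 293 = 301
Since 301 < 2051, 2051 is deficient.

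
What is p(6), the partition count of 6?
11

p(n) counts ways to write n as a sum of positive integers (order ignored).
Examples: 6; 5 + 1; 4 + 2; 4 + 1 + 1; 3 + 3; ... (11 total)
p(6) = 11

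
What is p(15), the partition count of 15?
176

p(n) counts ways to write n as a sum of positive integers (order ignored).
Euler's pentagonal recurrence: p(k) = p(k-1) + p(k-2) - p(k-5) - p(k-7) + p(k-12) + p(k-15) - ... (offsets j(3j∓1)/2, signs ++--, p(0)=1, p(<0)=0).
DP table for k = 0..14: p(0)=1, p(1)=1, p(2)=2, p(3)=3, p(4)=5, p(5)=7, p(6)=11, p(7)=15, p(8)=22, p(9)=30, p(10)=42, p(11)=56, p(12)=77, p(13)=101, p(14)=135.
Final step: p(15) = p(14) + p(13) - p(10) - p(8) + p(3) + p(0)
= 135 + 101 - 42 - 22 + 3 + 1
= 176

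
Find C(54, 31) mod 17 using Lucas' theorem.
0

Using Lucas' theorem:
Write n=54 and k=31 in base 17:
n in base 17: [3, 3]
k in base 17: [1, 14]
C(54,31) mod 17 = ∏ C(n_i, k_i) mod 17
Digit binomials (mod 17): C(3,1) = 3; C(3,14) = 0 (k_i > n_i)
Product: 3 × 0 = 0 ≡ 0 (mod 17)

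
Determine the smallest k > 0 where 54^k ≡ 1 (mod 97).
24

97 is prime, so ord(54) divides φ(97) = 96.
Divisors of 96: 1, 2, 3, 4, 6, 8, 12, 16, 24, 32, 48, 96.
Repeated squaring: 54^1 ≡ 54, 54^2 ≡ 6, 54^4 ≡ 36, 54^8 ≡ 35, 54^16 ≡ 61, 54^32 ≡ 35, 54^64 ≡ 61 (mod 97).
Test 54^d mod 97 for each divisor d in increasing order:
54^1 ≡ 54
54^2 ≡ 6
54^3 = 54^2·54^1 ≡ 33
54^4 ≡ 36
54^6 = 54^4·54^2 ≡ 22
54^8 ≡ 35
54^12 = 54^8·54^4 ≡ 96
54^16 ≡ 61
54^24 = 54^16·54^8 ≡ 1  ← first divisor giving 1
The order is 24.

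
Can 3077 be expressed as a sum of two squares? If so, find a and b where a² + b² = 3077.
26² + 49² (a=26, b=49)

Factorization: 3077 = 17 × 181
By Fermat: n is sum of two squares iff every prime p ≡ 3 (mod 4) appears to even power.
All primes ≡ 3 (mod 4) appear to even power.
Search a = 0, 1, 2, … for 3077 - a² a perfect square: first hit at a = 26: 3077 - 676 = 2401 = 49².
3077 = 26² + 49² = 676 + 2401 ✓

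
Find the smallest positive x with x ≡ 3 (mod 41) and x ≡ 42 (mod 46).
1192

Using Chinese Remainder Theorem:
M = 41 × 46 = 1886
M1 = 46, M2 = 41
y1 = 46^(-1) mod 41 = 33
y2 = 41^(-1) mod 46 = 9
x = (3×46×33 + 42×41×9) mod 1886 = 1192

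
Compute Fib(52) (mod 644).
3

Matrix identity: Q^n = [[F_(n+1), F_n], [F_n, F_(n-1)]] with Q = [[1,1],[1,0]].
n = 52 = 110100₂. Square-and-multiply, entries mod 644:
Q^1 = [[1,1],[1,0]]
Q^3 = (Q^1)²·Q = [[3,2],[2,1]]
Q^6 = (Q^3)² = [[13,8],[8,5]]
Q^13 = (Q^6)²·Q = [[377,233],[233,144]]
Q^26 = (Q^13)² = [[642,321],[321,321]]
Q^52 = (Q^26)² = [[5,3],[3,2]]
F_52 mod 644 = Q^52[0][1] = 3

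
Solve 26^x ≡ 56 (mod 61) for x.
32

Baby-step giant-step with step n = ⌈√61⌉ = 8.
Baby steps 26^j mod 61 (j:value) for j=0..7: 0:1, 1:26, 2:5, 3:8, 4:25, 5:40, 6:3, 7:17.
Giant-step multiplier: 26^(-8) ≡ 26^(60-8) = 26^52 ≡ 57 (mod 61).
Giant steps γ_i = 56·57^i mod 61: γ_0=56, γ_1=20, γ_2=42, γ_3=15, γ_4=1 (in table at j=0).
x = i·n + j = 4·8 + 0 = 32.
Check: 26^32 ≡ 56 (mod 61).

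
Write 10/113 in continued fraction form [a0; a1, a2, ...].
[0; 11, 3, 3]

Euclidean algorithm steps:
10 = 0 × 113 + 10
113 = 11 × 10 + 3
10 = 3 × 3 + 1
3 = 3 × 1 + 0
Continued fraction: [0; 11, 3, 3]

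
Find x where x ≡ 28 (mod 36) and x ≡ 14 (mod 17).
388

Using Chinese Remainder Theorem:
M = 36 × 17 = 612
M1 = 17, M2 = 36
y1 = 17^(-1) mod 36 = 17
y2 = 36^(-1) mod 17 = 9
x = (28×17×17 + 14×36×9) mod 612 = 388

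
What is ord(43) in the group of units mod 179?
89

179 is prime, so ord(43) divides φ(179) = 178.
Divisors of 178: 1, 2, 89, 178.
Repeated squaring: 43^1 ≡ 43, 43^2 ≡ 59, 43^4 ≡ 80, 43^8 ≡ 135, 43^16 ≡ 146, 43^32 ≡ 15, 43^64 ≡ 46, 43^128 ≡ 147 (mod 179).
Test 43^d mod 179 for each divisor d in increasing order:
43^1 ≡ 43
43^2 ≡ 59
43^89 = 43^64·43^16·43^8·43^1 ≡ 1  ← first divisor giving 1
The order is 89.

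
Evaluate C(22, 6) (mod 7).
0

Using Lucas' theorem:
Write n=22 and k=6 in base 7:
n in base 7: [3, 1]
k in base 7: [0, 6]
C(22,6) mod 7 = ∏ C(n_i, k_i) mod 7
Digit binomials (mod 7): C(3,0) = 1; C(1,6) = 0 (k_i > n_i)
Product: 1 × 0 = 0 ≡ 0 (mod 7)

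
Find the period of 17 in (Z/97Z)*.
96

97 is prime, so ord(17) divides φ(97) = 96.
Divisors of 96: 1, 2, 3, 4, 6, 8, 12, 16, 24, 32, 48, 96.
Repeated squaring: 17^1 ≡ 17, 17^2 ≡ 95, 17^4 ≡ 4, 17^8 ≡ 16, 17^16 ≡ 62, 17^32 ≡ 61, 17^64 ≡ 35 (mod 97).
Test 17^d mod 97 for each divisor d in increasing order:
17^1 ≡ 17
17^2 ≡ 95
17^3 = 17^2·17^1 ≡ 63
17^4 ≡ 4
17^6 = 17^4·17^2 ≡ 89
17^8 ≡ 16
17^12 = 17^8·17^4 ≡ 64
17^16 ≡ 62
17^24 = 17^16·17^8 ≡ 22
17^32 ≡ 61
17^48 = 17^32·17^16 ≡ 96
17^96 = 17^64·17^32 ≡ 1  ← first divisor giving 1
The order is 96.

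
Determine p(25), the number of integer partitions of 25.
1958

p(n) counts ways to write n as a sum of positive integers (order ignored).
Euler's pentagonal recurrence: p(k) = p(k-1) + p(k-2) - p(k-5) - p(k-7) + p(k-12) + p(k-15) - ... (offsets j(3j∓1)/2, signs ++--, p(0)=1, p(<0)=0).
DP table for k = 0..24: p(0)=1, p(1)=1, p(2)=2, p(3)=3, p(4)=5, p(5)=7, p(6)=11, p(7)=15, p(8)=22, p(9)=30, p(10)=42, p(11)=56, p(12)=77, p(13)=101, p(14)=135, p(15)=176, p(16)=231, p(17)=297, p(18)=385, p(19)=490, p(20)=627, p(21)=792, p(22)=1002, p(23)=1255, p(24)=1575.
Final step: p(25) = p(24) + p(23) - p(20) - p(18) + p(13) + p(10) - p(3)
= 1575 + 1255 - 627 - 385 + 101 + 42 - 3
= 1958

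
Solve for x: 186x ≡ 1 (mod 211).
135

gcd(186, 211) = 1, so the inverse exists.
Extended Euclidean algorithm on (211, 186):
211 = 1 × 186 + 25  ⟹  25 = (1)·211 + (-1)·186
186 = 7 × 25 + 11  ⟹  11 = (-7)·211 + (8)·186
25 = 2 × 11 + 3  ⟹  3 = (15)·211 + (-17)·186
11 = 3 × 3 + 2  ⟹  2 = (-52)·211 + (59)·186
3 = 1 × 2 + 1  ⟹  1 = (67)·211 + (-76)·186
So (-76)·186 ≡ 1 (mod 211), i.e. 186^(-1) ≡ -76 ≡ 135 (mod 211).
Check: 186 × 135 = 25110 ≡ 1 (mod 211)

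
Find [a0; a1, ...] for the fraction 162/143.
[1; 7, 1, 1, 9]

Euclidean algorithm steps:
162 = 1 × 143 + 19
143 = 7 × 19 + 10
19 = 1 × 10 + 9
10 = 1 × 9 + 1
9 = 9 × 1 + 0
Continued fraction: [1; 7, 1, 1, 9]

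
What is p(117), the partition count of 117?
1327710076

p(n) counts ways to write n as a sum of positive integers (order ignored).
Euler's pentagonal recurrence: p(k) = p(k-1) + p(k-2) - p(k-5) - p(k-7) + p(k-12) + p(k-15) - ... (offsets j(3j∓1)/2, signs ++--, p(0)=1, p(<0)=0).
DP table for k = 0..116: p(0)=1, p(1)=1, p(2)=2, p(3)=3, p(4)=5, p(5)=7, p(6)=11, p(7)=15, p(8)=22, p(9)=30, p(10)=42, p(11)=56, p(12)=77, p(13)=101, p(14)=135, p(15)=176, p(16)=231, p(17)=297, p(18)=385, p(19)=490, p(20)=627, p(21)=792, p(22)=1002, p(23)=1255, p(24)=1575, p(25)=1958, p(26)=2436, p(27)=3010, p(28)=3718, p(29)=4565, p(30)=5604, p(31)=6842, p(32)=8349, p(33)=10143, p(34)=12310, p(35)=14883, p(36)=17977, p(37)=21637, p(38)=26015, p(39)=31185, p(40)=37338, p(41)=44583, p(42)=53174, p(43)=63261, p(44)=75175, p(45)=89134, p(46)=105558, p(47)=124754, p(48)=147273, p(49)=173525, p(50)=204226, p(51)=239943, p(52)=281589, p(53)=329931, p(54)=386155, p(55)=451276, p(56)=526823, p(57)=614154, p(58)=715220, p(59)=831820, p(60)=966467, p(61)=1121505, p(62)=1300156, p(63)=1505499, p(64)=1741630, p(65)=2012558, p(66)=2323520, p(67)=2679689, p(68)=3087735, p(69)=3554345, p(70)=4087968, p(71)=4697205, p(72)=5392783, p(73)=6185689, p(74)=7089500, p(75)=8118264, p(76)=9289091, p(77)=10619863, p(78)=12132164, p(79)=13848650, p(80)=15796476, p(81)=18004327, p(82)=20506255, p(83)=23338469, p(84)=26543660, p(85)=30167357, p(86)=34262962, p(87)=38887673, p(88)=44108109, p(89)=49995925, p(90)=56634173, p(91)=64112359, p(92)=72533807, p(93)=82010177, p(94)=92669720, p(95)=104651419, p(96)=118114304, p(97)=133230930, p(98)=150198136, p(99)=169229875, p(100)=190569292, p(101)=214481126, p(102)=241265379, p(103)=271248950, p(104)=304801365, p(105)=342325709, p(106)=384276336, p(107)=431149389, p(108)=483502844, p(109)=541946240, p(110)=607163746, p(111)=679903203, p(112)=761002156, p(113)=851376628, p(114)=952050665, p(115)=1064144451, p(116)=1188908248.
Final step: p(117) = p(116) + p(115) - p(112) - p(110) + p(105) + p(102) - p(95) - p(91) + p(82) + p(77) - p(66) - p(60) + p(47) + p(40) - p(25) - p(17) + p(0)
= 1188908248 + 1064144451 - 761002156 - 607163746 + 342325709 + 241265379 - 104651419 - 64112359 + 20506255 + 10619863 - 2323520 - 966467 + 124754 + 37338 - 1958 - 297 + 1
= 1327710076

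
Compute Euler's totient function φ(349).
348

349 = 349
φ(n) = n × ∏(1 - 1/p) for each prime p dividing n
φ(349) = 349 × (1 - 1/349) = 348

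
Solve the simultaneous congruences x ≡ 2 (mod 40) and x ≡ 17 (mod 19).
682

Using Chinese Remainder Theorem:
M = 40 × 19 = 760
M1 = 19, M2 = 40
y1 = 19^(-1) mod 40 = 19
y2 = 40^(-1) mod 19 = 10
x = (2×19×19 + 17×40×10) mod 760 = 682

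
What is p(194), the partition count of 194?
2366022741845

p(n) counts ways to write n as a sum of positive integers (order ignored).
Euler's pentagonal recurrence: p(k) = p(k-1) + p(k-2) - p(k-5) - p(k-7) + p(k-12) + p(k-15) - ... (offsets j(3j∓1)/2, signs ++--, p(0)=1, p(<0)=0).
DP table for k = 0..193: p(0)=1, p(1)=1, p(2)=2, p(3)=3, p(4)=5, p(5)=7, p(6)=11, p(7)=15, p(8)=22, p(9)=30, p(10)=42, p(11)=56, p(12)=77, p(13)=101, p(14)=135, p(15)=176, p(16)=231, p(17)=297, p(18)=385, p(19)=490, p(20)=627, p(21)=792, p(22)=1002, p(23)=1255, p(24)=1575, p(25)=1958, p(26)=2436, p(27)=3010, p(28)=3718, p(29)=4565, p(30)=5604, p(31)=6842, p(32)=8349, p(33)=10143, p(34)=12310, p(35)=14883, p(36)=17977, p(37)=21637, p(38)=26015, p(39)=31185, p(40)=37338, p(41)=44583, p(42)=53174, p(43)=63261, p(44)=75175, p(45)=89134, p(46)=105558, p(47)=124754, p(48)=147273, p(49)=173525, p(50)=204226, p(51)=239943, p(52)=281589, p(53)=329931, p(54)=386155, p(55)=451276, p(56)=526823, p(57)=614154, p(58)=715220, p(59)=831820, p(60)=966467, p(61)=1121505, p(62)=1300156, p(63)=1505499, p(64)=1741630, p(65)=2012558, p(66)=2323520, p(67)=2679689, p(68)=3087735, p(69)=3554345, p(70)=4087968, p(71)=4697205, p(72)=5392783, p(73)=6185689, p(74)=7089500, p(75)=8118264, p(76)=9289091, p(77)=10619863, p(78)=12132164, p(79)=13848650, p(80)=15796476, p(81)=18004327, p(82)=20506255, p(83)=23338469, p(84)=26543660, p(85)=30167357, p(86)=34262962, p(87)=38887673, p(88)=44108109, p(89)=49995925, p(90)=56634173, p(91)=64112359, p(92)=72533807, p(93)=82010177, p(94)=92669720, p(95)=104651419, p(96)=118114304, p(97)=133230930, p(98)=150198136, p(99)=169229875, p(100)=190569292, p(101)=214481126, p(102)=241265379, p(103)=271248950, p(104)=304801365, p(105)=342325709, p(106)=384276336, p(107)=431149389, p(108)=483502844, p(109)=541946240, p(110)=607163746, p(111)=679903203, p(112)=761002156, p(113)=851376628, p(114)=952050665, p(115)=1064144451, p(116)=1188908248, p(117)=1327710076, p(118)=1482074143, p(119)=1653668665, p(120)=1844349560, p(121)=2056148051, p(122)=2291320912, p(123)=2552338241, p(124)=2841940500, p(125)=3163127352, p(126)=3519222692, p(127)=3913864295, p(128)=4351078600, p(129)=4835271870, p(130)=5371315400, p(131)=5964539504, p(132)=6620830889, p(133)=7346629512, p(134)=8149040695, p(135)=9035836076, p(136)=10015581680, p(137)=11097645016, p(138)=12292341831, p(139)=13610949895, p(140)=15065878135, p(141)=16670689208, p(142)=18440293320, p(143)=20390982757, p(144)=22540654445, p(145)=24908858009, p(146)=27517052599, p(147)=30388671978, p(148)=33549419497, p(149)=37027355200, p(150)=40853235313, p(151)=45060624582, p(152)=49686288421, p(153)=54770336324, p(154)=60356673280, p(155)=66493182097, p(156)=73232243759, p(157)=80630964769, p(158)=88751778802, p(159)=97662728555, p(160)=107438159466, p(161)=118159068427, p(162)=129913904637, p(163)=142798995930, p(164)=156919475295, p(165)=172389800255, p(166)=189334822579, p(167)=207890420102, p(168)=228204732751, p(169)=250438925115, p(170)=274768617130, p(171)=301384802048, p(172)=330495499613, p(173)=362326859895, p(174)=397125074750, p(175)=435157697830, p(176)=476715857290, p(177)=522115831195, p(178)=571701605655, p(179)=625846753120, p(180)=684957390936, p(181)=749474411781, p(182)=819876908323, p(183)=896684817527, p(184)=980462880430, p(185)=1071823774337, p(186)=1171432692373, p(187)=1280011042268, p(188)=1398341745571, p(189)=1527273599625, p(190)=1667727404093, p(191)=1820701100652, p(192)=1987276856363, p(193)=2168627105469.
Final step: p(194) = p(193) + p(192) - p(189) - p(187) + p(182) + p(179) - p(172) - p(168) + p(159) + p(154) - p(143) - p(137) + p(124) + p(117) - p(102) - p(94) + p(77) + p(68) - p(49) - p(39) + p(18) + p(7)
= 2168627105469 + 1987276856363 - 1527273599625 - 1280011042268 + 819876908323 + 625846753120 - 330495499613 - 228204732751 + 97662728555 + 60356673280 - 20390982757 - 11097645016 + 2841940500 + 1327710076 - 241265379 - 92669720 + 10619863 + 3087735 - 173525 - 31185 + 385 + 15
= 2366022741845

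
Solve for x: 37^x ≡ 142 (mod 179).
90

Baby-step giant-step with step n = ⌈√179⌉ = 14.
Baby steps 37^j mod 179 (j:value) for j=0..13: 0:1, 1:37, 2:116, 3:175, 4:31, 5:73, 6:16, 7:55, 8:66, 9:115, 10:138, 11:94, 12:77, 13:164.
Giant-step multiplier: 37^(-14) ≡ 37^(178-14) = 37^164 ≡ 169 (mod 179).
Giant steps γ_i = 142·169^i mod 179: γ_0=142, γ_1=12, γ_2=59, γ_3=126, γ_4=172, γ_5=70, γ_6=16 (in table at j=6).
x = i·n + j = 6·14 + 6 = 90.
Check: 37^90 ≡ 142 (mod 179).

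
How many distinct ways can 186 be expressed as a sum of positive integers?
1171432692373

p(n) counts ways to write n as a sum of positive integers (order ignored).
Euler's pentagonal recurrence: p(k) = p(k-1) + p(k-2) - p(k-5) - p(k-7) + p(k-12) + p(k-15) - ... (offsets j(3j∓1)/2, signs ++--, p(0)=1, p(<0)=0).
DP table for k = 0..185: p(0)=1, p(1)=1, p(2)=2, p(3)=3, p(4)=5, p(5)=7, p(6)=11, p(7)=15, p(8)=22, p(9)=30, p(10)=42, p(11)=56, p(12)=77, p(13)=101, p(14)=135, p(15)=176, p(16)=231, p(17)=297, p(18)=385, p(19)=490, p(20)=627, p(21)=792, p(22)=1002, p(23)=1255, p(24)=1575, p(25)=1958, p(26)=2436, p(27)=3010, p(28)=3718, p(29)=4565, p(30)=5604, p(31)=6842, p(32)=8349, p(33)=10143, p(34)=12310, p(35)=14883, p(36)=17977, p(37)=21637, p(38)=26015, p(39)=31185, p(40)=37338, p(41)=44583, p(42)=53174, p(43)=63261, p(44)=75175, p(45)=89134, p(46)=105558, p(47)=124754, p(48)=147273, p(49)=173525, p(50)=204226, p(51)=239943, p(52)=281589, p(53)=329931, p(54)=386155, p(55)=451276, p(56)=526823, p(57)=614154, p(58)=715220, p(59)=831820, p(60)=966467, p(61)=1121505, p(62)=1300156, p(63)=1505499, p(64)=1741630, p(65)=2012558, p(66)=2323520, p(67)=2679689, p(68)=3087735, p(69)=3554345, p(70)=4087968, p(71)=4697205, p(72)=5392783, p(73)=6185689, p(74)=7089500, p(75)=8118264, p(76)=9289091, p(77)=10619863, p(78)=12132164, p(79)=13848650, p(80)=15796476, p(81)=18004327, p(82)=20506255, p(83)=23338469, p(84)=26543660, p(85)=30167357, p(86)=34262962, p(87)=38887673, p(88)=44108109, p(89)=49995925, p(90)=56634173, p(91)=64112359, p(92)=72533807, p(93)=82010177, p(94)=92669720, p(95)=104651419, p(96)=118114304, p(97)=133230930, p(98)=150198136, p(99)=169229875, p(100)=190569292, p(101)=214481126, p(102)=241265379, p(103)=271248950, p(104)=304801365, p(105)=342325709, p(106)=384276336, p(107)=431149389, p(108)=483502844, p(109)=541946240, p(110)=607163746, p(111)=679903203, p(112)=761002156, p(113)=851376628, p(114)=952050665, p(115)=1064144451, p(116)=1188908248, p(117)=1327710076, p(118)=1482074143, p(119)=1653668665, p(120)=1844349560, p(121)=2056148051, p(122)=2291320912, p(123)=2552338241, p(124)=2841940500, p(125)=3163127352, p(126)=3519222692, p(127)=3913864295, p(128)=4351078600, p(129)=4835271870, p(130)=5371315400, p(131)=5964539504, p(132)=6620830889, p(133)=7346629512, p(134)=8149040695, p(135)=9035836076, p(136)=10015581680, p(137)=11097645016, p(138)=12292341831, p(139)=13610949895, p(140)=15065878135, p(141)=16670689208, p(142)=18440293320, p(143)=20390982757, p(144)=22540654445, p(145)=24908858009, p(146)=27517052599, p(147)=30388671978, p(148)=33549419497, p(149)=37027355200, p(150)=40853235313, p(151)=45060624582, p(152)=49686288421, p(153)=54770336324, p(154)=60356673280, p(155)=66493182097, p(156)=73232243759, p(157)=80630964769, p(158)=88751778802, p(159)=97662728555, p(160)=107438159466, p(161)=118159068427, p(162)=129913904637, p(163)=142798995930, p(164)=156919475295, p(165)=172389800255, p(166)=189334822579, p(167)=207890420102, p(168)=228204732751, p(169)=250438925115, p(170)=274768617130, p(171)=301384802048, p(172)=330495499613, p(173)=362326859895, p(174)=397125074750, p(175)=435157697830, p(176)=476715857290, p(177)=522115831195, p(178)=571701605655, p(179)=625846753120, p(180)=684957390936, p(181)=749474411781, p(182)=819876908323, p(183)=896684817527, p(184)=980462880430, p(185)=1071823774337.
Final step: p(186) = p(185) + p(184) - p(181) - p(179) + p(174) + p(171) - p(164) - p(160) + p(151) + p(146) - p(135) - p(129) + p(116) + p(109) - p(94) - p(86) + p(69) + p(60) - p(41) - p(31) + p(10)
= 1071823774337 + 980462880430 - 749474411781 - 625846753120 + 397125074750 + 301384802048 - 156919475295 - 107438159466 + 45060624582 + 27517052599 - 9035836076 - 4835271870 + 1188908248 + 541946240 - 92669720 - 34262962 + 3554345 + 966467 - 44583 - 6842 + 42
= 1171432692373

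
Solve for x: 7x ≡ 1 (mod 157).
45

gcd(7, 157) = 1, so the inverse exists.
Extended Euclidean algorithm on (157, 7):
157 = 22 × 7 + 3  ⟹  3 = (1)·157 + (-22)·7
7 = 2 × 3 + 1  ⟹  1 = (-2)·157 + (45)·7
So (45)·7 ≡ 1 (mod 157), i.e. 7^(-1) ≡ 45 (mod 157).
Check: 7 × 45 = 315 ≡ 1 (mod 157)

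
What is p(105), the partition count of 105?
342325709

p(n) counts ways to write n as a sum of positive integers (order ignored).
Euler's pentagonal recurrence: p(k) = p(k-1) + p(k-2) - p(k-5) - p(k-7) + p(k-12) + p(k-15) - ... (offsets j(3j∓1)/2, signs ++--, p(0)=1, p(<0)=0).
DP table for k = 0..104: p(0)=1, p(1)=1, p(2)=2, p(3)=3, p(4)=5, p(5)=7, p(6)=11, p(7)=15, p(8)=22, p(9)=30, p(10)=42, p(11)=56, p(12)=77, p(13)=101, p(14)=135, p(15)=176, p(16)=231, p(17)=297, p(18)=385, p(19)=490, p(20)=627, p(21)=792, p(22)=1002, p(23)=1255, p(24)=1575, p(25)=1958, p(26)=2436, p(27)=3010, p(28)=3718, p(29)=4565, p(30)=5604, p(31)=6842, p(32)=8349, p(33)=10143, p(34)=12310, p(35)=14883, p(36)=17977, p(37)=21637, p(38)=26015, p(39)=31185, p(40)=37338, p(41)=44583, p(42)=53174, p(43)=63261, p(44)=75175, p(45)=89134, p(46)=105558, p(47)=124754, p(48)=147273, p(49)=173525, p(50)=204226, p(51)=239943, p(52)=281589, p(53)=329931, p(54)=386155, p(55)=451276, p(56)=526823, p(57)=614154, p(58)=715220, p(59)=831820, p(60)=966467, p(61)=1121505, p(62)=1300156, p(63)=1505499, p(64)=1741630, p(65)=2012558, p(66)=2323520, p(67)=2679689, p(68)=3087735, p(69)=3554345, p(70)=4087968, p(71)=4697205, p(72)=5392783, p(73)=6185689, p(74)=7089500, p(75)=8118264, p(76)=9289091, p(77)=10619863, p(78)=12132164, p(79)=13848650, p(80)=15796476, p(81)=18004327, p(82)=20506255, p(83)=23338469, p(84)=26543660, p(85)=30167357, p(86)=34262962, p(87)=38887673, p(88)=44108109, p(89)=49995925, p(90)=56634173, p(91)=64112359, p(92)=72533807, p(93)=82010177, p(94)=92669720, p(95)=104651419, p(96)=118114304, p(97)=133230930, p(98)=150198136, p(99)=169229875, p(100)=190569292, p(101)=214481126, p(102)=241265379, p(103)=271248950, p(104)=304801365.
Final step: p(105) = p(104) + p(103) - p(100) - p(98) + p(93) + p(90) - p(83) - p(79) + p(70) + p(65) - p(54) - p(48) + p(35) + p(28) - p(13) - p(5)
= 304801365 + 271248950 - 190569292 - 150198136 + 82010177 + 56634173 - 23338469 - 13848650 + 4087968 + 2012558 - 386155 - 147273 + 14883 + 3718 - 101 - 7
= 342325709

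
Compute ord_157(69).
156

157 is prime, so ord(69) divides φ(157) = 156.
Divisors of 156: 1, 2, 3, 4, 6, 12, 13, 26, 39, 52, 78, 156.
Repeated squaring: 69^1 ≡ 69, 69^2 ≡ 51, 69^4 ≡ 89, 69^8 ≡ 71, 69^16 ≡ 17, 69^32 ≡ 132, 69^64 ≡ 154, 69^128 ≡ 9 (mod 157).
Test 69^d mod 157 for each divisor d in increasing order:
69^1 ≡ 69
69^2 ≡ 51
69^3 = 69^2·69^1 ≡ 65
69^4 ≡ 89
69^6 = 69^4·69^2 ≡ 143
69^12 = 69^8·69^4 ≡ 39
69^13 = 69^8·69^4·69^1 ≡ 22
69^26 = 69^16·69^8·69^2 ≡ 13
69^39 = 69^32·69^4·69^2·69^1 ≡ 129
69^52 = 69^32·69^16·69^4 ≡ 12
69^78 = 69^64·69^8·69^4·69^2 ≡ 156
69^156 = 69^128·69^16·69^8·69^4 ≡ 1  ← first divisor giving 1
The order is 156.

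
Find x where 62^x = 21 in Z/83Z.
42

Baby-step giant-step with step n = ⌈√83⌉ = 10.
Baby steps 62^j mod 83 (j:value) for j=0..9: 0:1, 1:62, 2:26, 3:35, 4:12, 5:80, 6:63, 7:5, 8:61, 9:47.
Giant-step multiplier: 62^(-10) ≡ 62^(82-10) = 62^72 ≡ 37 (mod 83).
Giant steps γ_i = 21·37^i mod 83: γ_0=21, γ_1=30, γ_2=31, γ_3=68, γ_4=26 (in table at j=2).
x = i·n + j = 4·10 + 2 = 42.
Check: 62^42 ≡ 21 (mod 83).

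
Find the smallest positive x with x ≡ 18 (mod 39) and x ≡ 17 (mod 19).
720

Using Chinese Remainder Theorem:
M = 39 × 19 = 741
M1 = 19, M2 = 39
y1 = 19^(-1) mod 39 = 37
y2 = 39^(-1) mod 19 = 1
x = (18×19×37 + 17×39×1) mod 741 = 720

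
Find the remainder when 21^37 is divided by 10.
1

Repeated squaring. Binary of 37 = 100101.
21^1 ≡ 1 (mod 10); 21^2 ≡ 1 (mod 10); 21^4 ≡ 1 (mod 10); 21^8 ≡ 1 (mod 10); 21^16 ≡ 1 (mod 10); 21^32 ≡ 1 (mod 10)
21^37 = 21^1 × 21^4 × 21^32 ≡ 1 (mod 10)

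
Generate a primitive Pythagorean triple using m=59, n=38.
(2037, 4484, 4925)

Euclid's formula: a = m² - n², b = 2mn, c = m² + n²
m = 59, n = 38
a = 59² - 38² = 3481 - 1444 = 2037
b = 2 × 59 × 38 = 4484
c = 59² + 38² = 3481 + 1444 = 4925
Verification: 2037² + 4484² = 4149369 + 20106256 = 24255625 = 4925² ✓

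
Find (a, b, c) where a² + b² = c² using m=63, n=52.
(1265, 6552, 6673)

Euclid's formula: a = m² - n², b = 2mn, c = m² + n²
m = 63, n = 52
a = 63² - 52² = 3969 - 2704 = 1265
b = 2 × 63 × 52 = 6552
c = 63² + 52² = 3969 + 2704 = 6673
Verification: 1265² + 6552² = 1600225 + 42928704 = 44528929 = 6673² ✓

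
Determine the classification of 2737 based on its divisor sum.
deficient

Proper divisors of 2737: sum = 1 + 7 + 17 + 23 + 119 + 161 + 391 = 719
Since 719 < 2737, 2737 is deficient.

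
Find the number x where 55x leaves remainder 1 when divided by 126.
55

gcd(55, 126) = 1, so the inverse exists.
Extended Euclidean algorithm on (126, 55):
126 = 2 × 55 + 16  ⟹  16 = (1)·126 + (-2)·55
55 = 3 × 16 + 7  ⟹  7 = (-3)·126 + (7)·55
16 = 2 × 7 + 2  ⟹  2 = (7)·126 + (-16)·55
7 = 3 × 2 + 1  ⟹  1 = (-24)·126 + (55)·55
So (55)·55 ≡ 1 (mod 126), i.e. 55^(-1) ≡ 55 (mod 126).
Check: 55 × 55 = 3025 ≡ 1 (mod 126)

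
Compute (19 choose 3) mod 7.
3

Using Lucas' theorem:
Write n=19 and k=3 in base 7:
n in base 7: [2, 5]
k in base 7: [0, 3]
C(19,3) mod 7 = ∏ C(n_i, k_i) mod 7
Digit binomials (mod 7): C(2,0) = 1; C(5,3) = 10 ≡ 3
Product: 1 × 3 = 3 ≡ 3 (mod 7)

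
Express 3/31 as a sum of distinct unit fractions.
1/11 + 1/171 + 1/58311

Greedy algorithm:
3/31: ceiling(31/3) = 11, use 1/11
2/341: ceiling(341/2) = 171, use 1/171
1/58311: ceiling(58311/1) = 58311, use 1/58311
Result: 3/31 = 1/11 + 1/171 + 1/58311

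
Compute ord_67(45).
22

67 is prime, so ord(45) divides φ(67) = 66.
Divisors of 66: 1, 2, 3, 6, 11, 22, 33, 66.
Repeated squaring: 45^1 ≡ 45, 45^2 ≡ 15, 45^4 ≡ 24, 45^8 ≡ 40, 45^16 ≡ 59, 45^32 ≡ 64, 45^64 ≡ 9 (mod 67).
Test 45^d mod 67 for each divisor d in increasing order:
45^1 ≡ 45
45^2 ≡ 15
45^3 = 45^2·45^1 ≡ 5
45^6 = 45^4·45^2 ≡ 25
45^11 = 45^8·45^2·45^1 ≡ 66
45^22 = 45^16·45^4·45^2 ≡ 1  ← first divisor giving 1
The order is 22.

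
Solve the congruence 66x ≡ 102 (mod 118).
x ≡ 23 (mod 59)

gcd(66, 118) = 2, which divides 102, so solutions exist.
Divide through by 2: 33x ≡ 51 (mod 59).
Find 33^(-1) mod 59 by the extended Euclidean algorithm:
59 = 1 × 33 + 26  ⟹  26 = (1)·59 + (-1)·33
33 = 1 × 26 + 7  ⟹  7 = (-1)·59 + (2)·33
26 = 3 × 7 + 5  ⟹  5 = (4)·59 + (-7)·33
7 = 1 × 5 + 2  ⟹  2 = (-5)·59 + (9)·33
5 = 2 × 2 + 1  ⟹  1 = (14)·59 + (-25)·33
So (-25)·33 ≡ 1 (mod 59), i.e. 33^(-1) ≡ -25 ≡ 34 (mod 59).
x ≡ 34 × 51 = 1734 ≡ 23 (mod 59).
Check: 66 × 23 = 1518 ≡ 102 (mod 118).
x ≡ 23 (mod 59), giving 2 solutions mod 118.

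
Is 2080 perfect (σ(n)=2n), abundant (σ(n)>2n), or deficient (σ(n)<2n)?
abundant

Proper divisors of 2080: sum = 1 + 2 + 4 + 5 + 8 + 10 + 13 + 16 + ... + 260 + 416 + 520 + 1040 (23 divisors) = 3212
Since 3212 > 2080, 2080 is abundant.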